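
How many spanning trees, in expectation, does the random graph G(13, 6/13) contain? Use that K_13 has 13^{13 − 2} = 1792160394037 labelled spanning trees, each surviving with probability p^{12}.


K_13 has 13^{13 − 2} = 1792160394037 labelled spanning trees.
For each such spanning tree H, let X_H = 1 if all 12 edges of H are present in G. Then P[X_H = 1] = p^{12} = (6/13)^{12} = 2176782336/23298085122481.
By linearity: E[X] = Σ_H E[X_H] = 1792160394037 · p^{12} = 1792160394037 · 2176782336/23298085122481 = 2176782336/13.
Numerically: E[X] ≈ 1.674e+08.

E[X] = 1792160394037 · (6/13)^{12} = 2176782336/13 ≈ 1.674e+08.


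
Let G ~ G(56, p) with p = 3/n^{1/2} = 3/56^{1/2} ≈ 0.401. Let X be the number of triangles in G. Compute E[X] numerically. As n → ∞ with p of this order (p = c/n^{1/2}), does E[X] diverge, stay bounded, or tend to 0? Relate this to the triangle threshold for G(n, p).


Number of potential triangles: C(56, 3) = 27720.
Each occurs with probability p³ ≈ (0.401)³ ≈ 6.44290e-02.
By linearity: E[X] = C(56, 3)·p³ ≈ 27720 · 6.44290e-02 ≈ 1785.973.
Since α = 1/2 < 1, p = c/n^{1/2} ≫ 1/n is above the triangle threshold p ~ 1/n. Asymptotically E[X] ~ (c³/6)·n^{3(1−α)} = (3³/6)·n^{1.5} → ∞; triangles are abundant w.h.p.

E[X] ≈ 1785.973; in regime p = Θ(1/n^{1/2}) E[X] diverges (above the triangle threshold p ~ 1/n).


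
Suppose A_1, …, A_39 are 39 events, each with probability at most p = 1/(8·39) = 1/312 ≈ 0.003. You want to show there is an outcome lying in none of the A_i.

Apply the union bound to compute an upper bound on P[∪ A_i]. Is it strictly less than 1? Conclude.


Union bound: P[∪_{i=1}^{39} A_i] ≤ Σ_i P[A_i] ≤ 39·p = 39·(1/312) = 1/8.
Numerically: 1/8 ≈ 0.125.
Is 1/8 < 1? YES.
Since P[∪ A_i] ≤ 1/8 < 1, the complement has P[∩ A_i^c] ≥ 1 − 1/8 = 7/8 > 0, so some outcome avoids every A_i.

39·p = 1/8 ≈ 0.125; existence CERTIFIED by the union bound.


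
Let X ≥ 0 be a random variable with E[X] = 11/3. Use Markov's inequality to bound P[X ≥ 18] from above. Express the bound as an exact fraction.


μ = E[X] = 11/3, a = 18.
Markov: P[X ≥ 18] ≤ μ/a = (11/3)/18 = 11/54.
Numerically: ≈ 0.2037.
(Since a = 18 > μ = 3.6667, the bound 11/54 is < 1 and informative.)

P[X ≥ 18] ≤ 11/54 ≈ 0.2037.


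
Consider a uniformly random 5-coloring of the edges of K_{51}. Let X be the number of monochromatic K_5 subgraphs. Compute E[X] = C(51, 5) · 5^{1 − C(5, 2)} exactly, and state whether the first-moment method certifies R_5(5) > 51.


E[X] = C(51, 5) · 5^{1 − 10} = 2349060 · 5^{−9} = 2349060/1953125.
As a reduced fraction: E[X] = 469812/390625 ≈ 1.20272.
Is E[X] < 1? NO.
Since E[X] ≥ 1, the first-moment bound is inconclusive at n = 51; it does NOT by itself certify R_5(5) > 51.

E[X] = 469812/390625 ≈ 1.20272; E[X] ≥ 1; first-moment method inconclusive here.


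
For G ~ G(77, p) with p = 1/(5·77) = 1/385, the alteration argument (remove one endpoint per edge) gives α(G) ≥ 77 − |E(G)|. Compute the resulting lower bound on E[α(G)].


E[|E(G)|] = C(77, 2)·p = 2926 · (1/385) = 38/5.
E[α(G)] ≥ n − E[|E(G)|] = 77 − 38/5 = 347/5.
Numerically: ≈ 69.400000.
(This is only a lower bound; the true E[α(G)] may be larger.)

E[α(G)] ≥ 347/5 ≈ 69.400000.


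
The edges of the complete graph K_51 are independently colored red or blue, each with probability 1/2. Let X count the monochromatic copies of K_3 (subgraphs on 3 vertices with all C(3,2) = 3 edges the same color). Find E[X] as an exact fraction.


Let X = Σ_S X_S over the C(51, 3) = 20825 subsets S of size 3, where X_S = 1 if the K_3 on S is monochromatic.
For a fixed S, the K_3 on S has C(3, 2) = 3 edges. P[all 3 edges red] = (1/2)^3, and likewise for blue, so P[monochromatic] = 2·(1/2)^3 = 2^{1 − 3} = 1/4.
By linearity: E[X] = C(51, 3) · 2^{1 − 3} = 20825 · 1/4 = 20825/4.
Numerically: E[X] ≈ 5206.250000.

E[X] = C(51,3)·2^(1−C(3,2)) = 20825/4 ≈ 5206.250000.


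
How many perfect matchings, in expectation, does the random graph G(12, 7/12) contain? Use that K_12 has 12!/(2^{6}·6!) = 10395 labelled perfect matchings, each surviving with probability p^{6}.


K_12 has 12!/(2^{6}·6!) = 10395 labelled perfect matchings.
For each such perfect matching H, let X_H = 1 if all 6 edges of H are present in G. Then P[X_H = 1] = p^{6} = (7/12)^{6} = 117649/2985984.
By linearity: E[X] = Σ_H E[X_H] = 10395 · p^{6} = 10395 · 117649/2985984 = 45294865/110592.
Numerically: E[X] ≈ 410.

E[X] = 10395 · (7/12)^{6} = 45294865/110592 ≈ 410.


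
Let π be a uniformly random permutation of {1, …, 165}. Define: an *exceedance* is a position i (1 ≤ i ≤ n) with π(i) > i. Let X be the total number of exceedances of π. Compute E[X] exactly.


Write X = Σ_{i=1}^{165} X_i, where X_i = 1_{π(i) > i}.
For each fixed i, π(i) is uniform over {1, …, 165} (marginal of a uniform permutation), so P[π(i) > i] = (n − i)/n. Summing: Σ_{i=1}^{165} (n − i)/n = (0 + 1 + … + 164)/165 = 165(165 − 1)/(2·165) = (165 − 1)/2.
Hence E[X] = Σ_{i=1}^{165} (165 − i)/165 = 82 ≈ 82.00000.

E[X] = 82 = 82.00000.


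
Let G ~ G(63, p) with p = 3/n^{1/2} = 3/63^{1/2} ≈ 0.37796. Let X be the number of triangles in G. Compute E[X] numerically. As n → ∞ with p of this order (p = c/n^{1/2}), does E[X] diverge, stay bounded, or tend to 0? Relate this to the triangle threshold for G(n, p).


Number of potential triangles: C(63, 3) = 39711.
Each occurs with probability p³ ≈ (0.37796)³ ≈ 5.3994925e-02.
By linearity: E[X] = C(63, 3)·p³ ≈ 39711 · 5.3994925e-02 ≈ 2144.19246.
Since α = 1/2 < 1, p = c/n^{1/2} ≫ 1/n is above the triangle threshold p ~ 1/n. Asymptotically E[X] ~ (c³/6)·n^{3(1−α)} = (3³/6)·n^{1.5} → ∞; triangles are abundant w.h.p.

E[X] ≈ 2144.19246; in regime p = Θ(1/n^{1/2}) E[X] diverges (above the triangle threshold p ~ 1/n).


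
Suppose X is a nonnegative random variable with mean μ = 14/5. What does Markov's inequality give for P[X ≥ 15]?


μ = E[X] = 14/5, a = 15.
Markov: P[X ≥ 15] ≤ μ/a = (14/5)/15 = 14/75.
Numerically: ≈ 0.186667.
(Since a = 15 > μ = 2.800000, the bound 14/75 is < 1 and informative.)

P[X ≥ 15] ≤ 14/75 ≈ 0.186667.


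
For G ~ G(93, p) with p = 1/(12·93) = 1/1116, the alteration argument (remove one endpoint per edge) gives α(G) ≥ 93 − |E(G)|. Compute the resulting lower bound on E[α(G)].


E[|E(G)|] = C(93, 2)·p = 4278 · (1/1116) = 23/6.
E[α(G)] ≥ n − E[|E(G)|] = 93 − 23/6 = 535/6.
Numerically: ≈ 89.16667.
(This is only a lower bound; the true E[α(G)] may be larger.)

E[α(G)] ≥ 535/6 ≈ 89.16667.


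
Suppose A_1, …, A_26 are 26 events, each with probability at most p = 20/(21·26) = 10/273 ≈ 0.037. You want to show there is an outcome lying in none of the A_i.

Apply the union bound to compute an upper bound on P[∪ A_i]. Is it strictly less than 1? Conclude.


Union bound: P[∪_{i=1}^{26} A_i] ≤ Σ_i P[A_i] ≤ 26·p = 26·(10/273) = 20/21.
Numerically: 20/21 ≈ 0.952.
Is 20/21 < 1? YES.
Since P[∪ A_i] ≤ 20/21 < 1, the complement has P[∩ A_i^c] ≥ 1 − 20/21 = 1/21 > 0, so some outcome avoids every A_i.

26·p = 20/21 ≈ 0.952; existence CERTIFIED by the union bound.


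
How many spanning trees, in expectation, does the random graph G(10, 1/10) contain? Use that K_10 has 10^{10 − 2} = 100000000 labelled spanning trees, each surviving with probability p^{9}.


K_10 has 10^{10 − 2} = 100000000 labelled spanning trees.
For each such spanning tree H, let X_H = 1 if all 9 edges of H are present in G. Then P[X_H = 1] = p^{9} = (1/10)^{9} = 1/1000000000.
By linearity: E[X] = Σ_H E[X_H] = 100000000 · p^{9} = 100000000 · 1/1000000000 = 1/10.
Numerically: E[X] ≈ 0.1.

E[X] = 100000000 · (1/10)^{9} = 1/10 ≈ 0.1.


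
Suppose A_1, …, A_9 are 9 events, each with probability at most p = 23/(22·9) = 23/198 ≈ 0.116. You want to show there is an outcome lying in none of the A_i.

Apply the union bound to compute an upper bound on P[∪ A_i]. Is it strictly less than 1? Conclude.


Union bound: P[∪_{i=1}^{9} A_i] ≤ Σ_i P[A_i] ≤ 9·p = 9·(23/198) = 23/22.
Numerically: 23/22 ≈ 1.045.
Is 23/22 < 1? NO.
Since the bound 23/22 is ≥ 1, the union bound is uninformative here; it does NOT by itself certify existence.

9·p = 23/22 ≈ 1.045; existence NOT certified by the union bound.


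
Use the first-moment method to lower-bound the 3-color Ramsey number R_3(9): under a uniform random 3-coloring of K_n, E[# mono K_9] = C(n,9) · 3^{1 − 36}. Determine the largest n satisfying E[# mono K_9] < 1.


We need C(n, 9) · 3^{1 − 36} < 1, i.e. C(n, 9) < 3^{36 − 1} = 50031545098999707.
Check values of n near the boundary:
  n = 299: C(299, 9) = 46610674441390059; 46610674441390059 < 50031545098999707? YES
  n = 300: C(300, 9) = 48052241692154700; 48052241692154700 < 50031545098999707? YES
  n = 301: C(301, 9) = 49533303936090975; 49533303936090975 < 50031545098999707? YES
  n = 302: C(302, 9) = 51054804739588650; 51054804739588650 < 50031545098999707? NO
  n = 303: C(303, 9) = 52617706925494425; 52617706925494425 < 50031545098999707? NO
  n = 304: C(304, 9) = 54222992899492560; 54222992899492560 < 50031545098999707? NO
The largest n with C(n, 9) < 50031545098999707 is n = 301 (where E[X] = 16511101312030325/16677181699666569 ≈ 0.990041). Hence R_3(9) > 301, i.e. R_3(9) ≥ 302.

Largest n = 301; hence R_3(9) > 301.


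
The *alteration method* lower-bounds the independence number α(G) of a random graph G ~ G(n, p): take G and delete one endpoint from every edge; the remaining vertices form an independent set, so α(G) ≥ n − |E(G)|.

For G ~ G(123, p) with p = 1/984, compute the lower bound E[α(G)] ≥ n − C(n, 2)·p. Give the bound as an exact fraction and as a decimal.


E[|E(G)|] = C(123, 2)·p = 7503 · (1/984) = 61/8.
E[α(G)] ≥ n − E[|E(G)|] = 123 − 61/8 = 923/8.
Numerically: ≈ 115.375.
(This is only a lower bound; the true E[α(G)] may be larger.)

E[α(G)] ≥ 923/8 ≈ 115.375.


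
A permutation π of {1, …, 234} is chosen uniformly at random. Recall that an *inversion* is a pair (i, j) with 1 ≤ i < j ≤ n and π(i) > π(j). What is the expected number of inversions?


Write X = Σ X_I over the C(234, 2) = 27261 pairs i < j, with X_I the indicator of one inversion.
There are 27261 indicators.
For each fixed pair i < j, the values π(i) and π(j) are two distinct elements of {1, …, 234} in uniformly random order; by symmetry P[π(i) > π(j)] = 1/2.
By linearity: E[X] = 27261 · (1/2) = C(234, 2) · (1/2) = 27261/2 = 27261/2 ≈ 13630.5000.

E[X] = 27261/2 = 13630.5000.


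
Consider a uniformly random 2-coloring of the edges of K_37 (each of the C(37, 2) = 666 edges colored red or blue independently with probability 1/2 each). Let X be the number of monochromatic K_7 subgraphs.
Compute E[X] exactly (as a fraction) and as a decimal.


Let X = Σ_S X_S over the C(37, 7) = 10295472 subsets S of size 7, where X_S = 1 if the K_7 on S is monochromatic.
For a fixed S, the K_7 on S has C(7, 2) = 21 edges. P[all 21 edges red] = (1/2)^21, and likewise for blue, so P[monochromatic] = 2·(1/2)^21 = 2^{1 − 21} = 1/1048576.
By linearity of expectation: E[X] = C(37, 7) · 2^{1 − 21} = 10295472 · 1/1048576 = 643467/65536.
Numerically: E[X] ≈ 9.8185.

E[X] = C(37,7)·2^(1−C(7,2)) = 643467/65536 ≈ 9.8185.


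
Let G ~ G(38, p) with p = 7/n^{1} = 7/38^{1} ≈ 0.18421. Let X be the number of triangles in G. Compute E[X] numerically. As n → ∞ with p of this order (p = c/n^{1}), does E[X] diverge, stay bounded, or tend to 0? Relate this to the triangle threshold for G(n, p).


Number of potential triangles: C(38, 3) = 8436.
Each occurs with probability p³ ≈ (0.18421)³ ≈ 6.2509112e-03.
By linearity: E[X] = C(38, 3)·p³ ≈ 8436 · 6.2509112e-03 ≈ 52.73269.
Here α = 1, so p = 7/n is exactly at the triangle threshold p ~ 1/n. Asymptotically E[X] → c³/6 = 7³/6 = 343/6 ≈ 57.16667, a bounded constant. In this regime the triangle count is asymptotically Poisson(c³/6).

E[X] ≈ 52.73269; in regime p = Θ(1/n^{1}) E[X] stays bounded (at the triangle threshold p ~ 1/n).


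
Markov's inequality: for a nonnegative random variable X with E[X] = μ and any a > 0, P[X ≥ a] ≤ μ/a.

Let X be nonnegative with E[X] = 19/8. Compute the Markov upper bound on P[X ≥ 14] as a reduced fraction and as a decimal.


μ = E[X] = 19/8, a = 14.
Markov: P[X ≥ 14] ≤ μ/a = (19/8)/14 = 19/112.
Numerically: ≈ 0.1696.
(Since a = 14 > μ = 2.3750, the bound 19/112 is < 1 and informative.)

P[X ≥ 14] ≤ 19/112 ≈ 0.1696.


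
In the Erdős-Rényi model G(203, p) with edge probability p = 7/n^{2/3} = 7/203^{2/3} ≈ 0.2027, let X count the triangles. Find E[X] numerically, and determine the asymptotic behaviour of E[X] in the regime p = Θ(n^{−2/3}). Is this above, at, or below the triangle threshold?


Number of potential triangles: C(203, 3) = 1373701.
Each occurs with probability p³ ≈ (0.2027)³ ≈ 8.323424e-03.
By linearity: E[X] = C(203, 3)·p³ ≈ 1373701 · 8.323424e-03 ≈ 11433.8966.
Since α = 2/3 < 1, p = c/n^{2/3} ≫ 1/n is above the triangle threshold p ~ 1/n. Asymptotically E[X] ~ (c³/6)·n^{3(1−α)} = (7³/6)·n^{1} → ∞; triangles are abundant w.h.p.

E[X] ≈ 11433.8966; in regime p = Θ(1/n^{2/3}) E[X] diverges (above the triangle threshold p ~ 1/n).


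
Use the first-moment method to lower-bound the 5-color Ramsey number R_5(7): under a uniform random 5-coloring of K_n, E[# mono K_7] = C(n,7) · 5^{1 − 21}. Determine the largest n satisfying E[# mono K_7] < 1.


We need C(n, 7) · 5^{1 − 21} < 1, i.e. C(n, 7) < 5^{21 − 1} = 95367431640625.
Check values of n near the boundary:
  n = 332: C(332, 7) = 82772214646616; 82772214646616 < 95367431640625? YES
  n = 333: C(333, 7) = 84549532139028; 84549532139028 < 95367431640625? YES
  n = 334: C(334, 7) = 86359460961576; 86359460961576 < 95367431640625? YES
  n = 335: C(335, 7) = 88202498238195; 88202498238195 < 95367431640625? YES
  n = 336: C(336, 7) = 90079147136880; 90079147136880 < 95367431640625? YES
  n = 337: C(337, 7) = 91989916924632; 91989916924632 < 95367431640625? YES
  n = 338: C(338, 7) = 93935323022736; 93935323022736 < 95367431640625? YES
  n = 339: C(339, 7) = 95915887062372; 95915887062372 < 95367431640625? NO
The largest n with C(n, 7) < 95367431640625 is n = 338 (where E[X] = 93935323022736/95367431640625 ≈ 0.985). Hence R_5(7) > 338, i.e. R_5(7) ≥ 339.

Largest n = 338; hence R_5(7) > 338.


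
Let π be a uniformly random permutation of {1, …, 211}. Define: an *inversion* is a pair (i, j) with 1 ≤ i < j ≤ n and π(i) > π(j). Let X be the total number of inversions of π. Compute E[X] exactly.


Write X = Σ X_I over the C(211, 2) = 22155 pairs i < j, with X_I the indicator of one inversion.
There are 22155 indicators.
For each fixed pair i < j, the values π(i) and π(j) are two distinct elements of {1, …, 211} in uniformly random order; by symmetry P[π(i) > π(j)] = 1/2.
By linearity: E[X] = 22155 · (1/2) = C(211, 2) · (1/2) = 22155/2 = 22155/2 ≈ 11077.5000.

E[X] = 22155/2 = 11077.5000.


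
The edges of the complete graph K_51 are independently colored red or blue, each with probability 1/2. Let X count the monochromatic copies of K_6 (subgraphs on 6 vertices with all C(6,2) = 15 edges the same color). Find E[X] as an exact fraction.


Let X = Σ_S X_S over the C(51, 6) = 18009460 subsets S of size 6, where X_S = 1 if the K_6 on S is monochromatic.
For a fixed S, the K_6 on S has C(6, 2) = 15 edges. P[all 15 edges red] = (1/2)^15, and likewise for blue, so P[monochromatic] = 2·(1/2)^15 = 2^{1 − 15} = 1/16384.
By linearity of expectation: E[X] = C(51, 6) · 2^{1 − 15} = 18009460 · 1/16384 = 4502365/4096.
Numerically: E[X] ≈ 1099.210.

E[X] = C(51,6)·2^(1−C(6,2)) = 4502365/4096 ≈ 1099.210.


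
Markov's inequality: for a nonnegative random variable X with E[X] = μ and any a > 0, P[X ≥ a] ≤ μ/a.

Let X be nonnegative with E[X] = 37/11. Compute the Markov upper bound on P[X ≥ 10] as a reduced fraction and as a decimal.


μ = E[X] = 37/11, a = 10.
Markov: P[X ≥ 10] ≤ μ/a = (37/11)/10 = 37/110.
Numerically: ≈ 0.3364.
(Since a = 10 > μ = 3.3636, the bound 37/110 is < 1 and informative.)

P[X ≥ 10] ≤ 37/110 ≈ 0.3364.


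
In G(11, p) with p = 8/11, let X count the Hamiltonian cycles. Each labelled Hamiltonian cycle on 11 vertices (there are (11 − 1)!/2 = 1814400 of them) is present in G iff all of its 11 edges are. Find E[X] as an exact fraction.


K_11 has (11 − 1)!/2 = 1814400 labelled Hamiltonian cycles.
For each such Hamiltonian cycle H, let X_H = 1 if all 11 edges of H are present in G. Then P[X_H = 1] = p^{11} = (8/11)^{11} = 8589934592/285311670611.
By linearity of expectation: E[X] = Σ_H E[X_H] = 1814400 · p^{11} = 1814400 · 8589934592/285311670611 = 15585577323724800/285311670611.
Numerically: E[X] ≈ 5.46e+04.

E[X] = 1814400 · (8/11)^{11} = 15585577323724800/285311670611 ≈ 5.46e+04.


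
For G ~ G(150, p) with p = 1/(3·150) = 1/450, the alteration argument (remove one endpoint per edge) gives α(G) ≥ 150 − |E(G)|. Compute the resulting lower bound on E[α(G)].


E[|E(G)|] = C(150, 2)·p = 11175 · (1/450) = 149/6.
E[α(G)] ≥ n − E[|E(G)|] = 150 − 149/6 = 751/6.
Numerically: ≈ 125.167.
(This is only a lower bound; the true E[α(G)] may be larger.)

E[α(G)] ≥ 751/6 ≈ 125.167.


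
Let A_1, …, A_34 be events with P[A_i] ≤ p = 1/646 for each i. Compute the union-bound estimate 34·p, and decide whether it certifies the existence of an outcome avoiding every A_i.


Union bound: P[∪_{i=1}^{34} A_i] ≤ Σ_i P[A_i] ≤ 34·p = 34·(1/646) = 1/19.
Numerically: 1/19 ≈ 0.0526.
Is 1/19 < 1? YES.
Since P[∪ A_i] ≤ 1/19 < 1, the complement has P[∩ A_i^c] ≥ 1 − 1/19 = 18/19 > 0, so some outcome avoids every A_i.

34·p = 1/19 ≈ 0.0526; existence CERTIFIED by the union bound.


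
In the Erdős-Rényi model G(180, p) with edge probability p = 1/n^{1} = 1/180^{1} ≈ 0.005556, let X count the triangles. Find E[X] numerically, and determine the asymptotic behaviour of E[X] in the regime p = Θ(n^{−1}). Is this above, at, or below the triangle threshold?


Number of potential triangles: C(180, 3) = 955860.
Each occurs with probability p³ ≈ (0.005556)³ ≈ 1.714678e-07.
By linearity: E[X] = C(180, 3)·p³ ≈ 955860 · 1.714678e-07 ≈ 0.1639.
Here α = 1, so p = 1/n is exactly at the triangle threshold p ~ 1/n. Asymptotically E[X] → c³/6 = 1³/6 = 1/6 ≈ 0.1667, a bounded constant. In this regime the triangle count is asymptotically Poisson(c³/6).

E[X] ≈ 0.1639; in regime p = Θ(1/n^{1}) E[X] stays bounded (at the triangle threshold p ~ 1/n).


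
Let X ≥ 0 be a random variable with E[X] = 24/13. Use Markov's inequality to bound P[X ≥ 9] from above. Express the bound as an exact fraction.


μ = E[X] = 24/13, a = 9.
Markov: P[X ≥ 9] ≤ μ/a = (24/13)/9 = 8/39.
Numerically: ≈ 0.20513.
(Since a = 9 > μ = 1.84615, the bound 8/39 is < 1 and informative.)

P[X ≥ 9] ≤ 8/39 ≈ 0.20513.


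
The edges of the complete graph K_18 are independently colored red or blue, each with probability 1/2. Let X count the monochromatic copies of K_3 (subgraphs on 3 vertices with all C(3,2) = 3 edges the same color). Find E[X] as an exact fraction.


Let X = Σ_S X_S over the C(18, 3) = 816 subsets S of size 3, where X_S = 1 if the K_3 on S is monochromatic.
For a fixed S, the K_3 on S has C(3, 2) = 3 edges. P[all 3 edges red] = (1/2)^3, and likewise for blue, so P[monochromatic] = 2·(1/2)^3 = 2^{1 − 3} = 1/4.
By linearity of expectation: E[X] = C(18, 3) · 2^{1 − 3} = 816 · 1/4 = 204.
Numerically: E[X] ≈ 204.0000.

E[X] = C(18,3)·2^(1−C(3,2)) = 204 ≈ 204.0000.


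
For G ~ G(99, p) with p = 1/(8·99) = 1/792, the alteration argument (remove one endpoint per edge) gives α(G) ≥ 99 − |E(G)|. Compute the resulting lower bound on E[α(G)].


E[|E(G)|] = C(99, 2)·p = 4851 · (1/792) = 49/8.
E[α(G)] ≥ n − E[|E(G)|] = 99 − 49/8 = 743/8.
Numerically: ≈ 92.87500.
(This is only a lower bound; the true E[α(G)] may be larger.)

E[α(G)] ≥ 743/8 ≈ 92.87500.


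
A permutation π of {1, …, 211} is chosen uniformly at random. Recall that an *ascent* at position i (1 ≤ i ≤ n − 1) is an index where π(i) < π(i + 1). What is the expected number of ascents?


Write X = Σ X_I over i = 1, …, 210, with X_I the indicator of one ascent.
There are 210 indicators.
For each fixed i, the pair (π(i), π(i+1)) is a uniformly random ordered pair of distinct values from {1, …, 211}; by symmetry P[π(i) < π(i+1)] = 1/2.
By linearity: E[X] = 210 · (1/2) = (211 − 1) · (1/2) = 105 ≈ 105.00000.

E[X] = 105 = 105.00000.


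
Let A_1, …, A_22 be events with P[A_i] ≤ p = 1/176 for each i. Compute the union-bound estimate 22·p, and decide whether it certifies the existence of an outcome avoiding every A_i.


Union bound: P[∪_{i=1}^{22} A_i] ≤ Σ_i P[A_i] ≤ 22·p = 22·(1/176) = 1/8.
Numerically: 1/8 ≈ 0.12500.
Is 1/8 < 1? YES.
Since P[∪ A_i] ≤ 1/8 < 1, the complement has P[∩ A_i^c] ≥ 1 − 1/8 = 7/8 > 0, so some outcome avoids every A_i.

22·p = 1/8 ≈ 0.12500; existence CERTIFIED by the union bound.


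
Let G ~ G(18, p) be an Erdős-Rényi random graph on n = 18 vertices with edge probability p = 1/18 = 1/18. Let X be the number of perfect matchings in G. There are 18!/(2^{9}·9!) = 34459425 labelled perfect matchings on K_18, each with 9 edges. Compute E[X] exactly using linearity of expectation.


K_18 has 18!/(2^{9}·9!) = 34459425 labelled perfect matchings.
For each such perfect matching H, let X_H = 1 if all 9 edges of H are present in G. Then P[X_H = 1] = p^{9} = (1/18)^{9} = 1/198359290368.
By linearity: E[X] = Σ_H E[X_H] = 34459425 · p^{9} = 34459425 · 1/198359290368 = 425425/2448880128.
Numerically: E[X] ≈ 0.000174.

E[X] = 34459425 · (1/18)^{9} = 425425/2448880128 ≈ 0.000174.


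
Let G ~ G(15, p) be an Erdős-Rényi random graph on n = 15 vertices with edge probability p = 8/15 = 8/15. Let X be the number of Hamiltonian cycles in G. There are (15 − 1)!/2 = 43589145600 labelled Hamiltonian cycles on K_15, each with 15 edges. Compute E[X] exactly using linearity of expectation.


K_15 has (15 − 1)!/2 = 43589145600 labelled Hamiltonian cycles.
For each such Hamiltonian cycle H, let X_H = 1 if all 15 edges of H are present in G. Then P[X_H = 1] = p^{15} = (8/15)^{15} = 35184372088832/437893890380859375.
By linearity of expectation: E[X] = Σ_H E[X_H] = 43589145600 · p^{15} = 43589145600 · 35184372088832/437893890380859375 = 252453780711880523776/72081298828125.
Numerically: E[X] ≈ 3.50235e+06.

E[X] = 43589145600 · (8/15)^{15} = 252453780711880523776/72081298828125 ≈ 3.50235e+06.


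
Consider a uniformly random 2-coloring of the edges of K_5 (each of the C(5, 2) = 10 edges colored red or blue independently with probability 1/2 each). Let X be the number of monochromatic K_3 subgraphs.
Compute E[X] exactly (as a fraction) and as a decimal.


Let X = Σ_S X_S over the C(5, 3) = 10 subsets S of size 3, where X_S = 1 if the K_3 on S is monochromatic.
For a fixed S, the K_3 on S has C(3, 2) = 3 edges. P[all 3 edges red] = (1/2)^3, and likewise for blue, so P[monochromatic] = 2·(1/2)^3 = 2^{1 − 3} = 1/4.
Summing: E[X] = C(5, 3) · 2^{1 − 3} = 10 · 1/4 = 5/2.
Numerically: E[X] ≈ 2.500.

E[X] = C(5,3)·2^(1−C(3,2)) = 5/2 ≈ 2.500.


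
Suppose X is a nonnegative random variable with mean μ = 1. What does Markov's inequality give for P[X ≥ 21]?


μ = E[X] = 1, a = 21.
Markov: P[X ≥ 21] ≤ μ/a = (1)/21 = 1/21.
Numerically: ≈ 0.047619.
(Since a = 21 > μ = 1.000000, the bound 1/21 is < 1 and informative.)

P[X ≥ 21] ≤ 1/21 ≈ 0.047619.


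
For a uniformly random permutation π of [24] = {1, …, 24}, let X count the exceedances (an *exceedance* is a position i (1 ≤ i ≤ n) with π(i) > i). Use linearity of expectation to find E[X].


Write X = Σ_{i=1}^{24} X_i, where X_i = 1_{π(i) > i}.
For each fixed i, π(i) is uniform over {1, …, 24} (marginal of a uniform permutation), so P[π(i) > i] = (n − i)/n. Summing: Σ_{i=1}^{24} (n − i)/n = (0 + 1 + … + 23)/24 = 24(24 − 1)/(2·24) = (24 − 1)/2.
Hence E[X] = Σ_{i=1}^{24} (24 − i)/24 = 23/2 ≈ 11.500000.

E[X] = 23/2 = 11.500000.


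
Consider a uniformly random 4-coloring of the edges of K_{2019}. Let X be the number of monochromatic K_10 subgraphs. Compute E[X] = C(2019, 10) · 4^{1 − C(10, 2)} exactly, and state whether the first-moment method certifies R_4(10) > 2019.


E[X] = C(2019, 10) · 4^{1 − 45} = 303322949179835278009229628 · 4^{−44} = 303322949179835278009229628/309485009821345068724781056.
As a reduced fraction: E[X] = 75830737294958819502307407/77371252455336267181195264 ≈ 0.980089.
Is E[X] < 1? YES.
Since E[X] < 1, there exists a 4-coloring of K_{2019} with no monochromatic K_10; hence R_4(10) > 2019.

E[X] = 75830737294958819502307407/77371252455336267181195264 ≈ 0.980089; E[X] < 1, so R_4(10) > 2019.


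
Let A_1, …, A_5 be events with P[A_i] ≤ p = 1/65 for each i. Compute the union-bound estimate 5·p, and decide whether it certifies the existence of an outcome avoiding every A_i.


Union bound: P[∪_{i=1}^{5} A_i] ≤ Σ_i P[A_i] ≤ 5·p = 5·(1/65) = 1/13.
Numerically: 1/13 ≈ 0.0769231.
Is 1/13 < 1? YES.
Since P[∪ A_i] ≤ 1/13 < 1, the complement has P[∩ A_i^c] ≥ 1 − 1/13 = 12/13 > 0, so some outcome avoids every A_i.

5·p = 1/13 ≈ 0.0769231; existence CERTIFIED by the union bound.


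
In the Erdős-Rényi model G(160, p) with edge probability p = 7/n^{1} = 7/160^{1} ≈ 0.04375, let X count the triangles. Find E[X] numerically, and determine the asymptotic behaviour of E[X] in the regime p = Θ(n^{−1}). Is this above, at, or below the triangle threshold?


Number of potential triangles: C(160, 3) = 669920.
Each occurs with probability p³ ≈ (0.04375)³ ≈ 8.37402344e-05.
By linearity: E[X] = C(160, 3)·p³ ≈ 669920 · 8.37402344e-05 ≈ 56.099258.
Here α = 1, so p = 7/n is exactly at the triangle threshold p ~ 1/n. Asymptotically E[X] → c³/6 = 7³/6 = 343/6 ≈ 57.166667, a bounded constant. In this regime the triangle count is asymptotically Poisson(c³/6).

E[X] ≈ 56.099258; in regime p = Θ(1/n^{1}) E[X] stays bounded (at the triangle threshold p ~ 1/n).


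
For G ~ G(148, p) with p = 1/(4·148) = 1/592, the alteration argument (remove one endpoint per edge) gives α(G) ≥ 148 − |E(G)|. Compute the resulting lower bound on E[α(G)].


E[|E(G)|] = C(148, 2)·p = 10878 · (1/592) = 147/8.
E[α(G)] ≥ n − E[|E(G)|] = 148 − 147/8 = 1037/8.
Numerically: ≈ 129.625.
(This is only a lower bound; the true E[α(G)] may be larger.)

E[α(G)] ≥ 1037/8 ≈ 129.625.


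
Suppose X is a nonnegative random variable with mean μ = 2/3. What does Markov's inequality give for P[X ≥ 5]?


μ = E[X] = 2/3, a = 5.
Markov: P[X ≥ 5] ≤ μ/a = (2/3)/5 = 2/15.
Numerically: ≈ 0.13333.
(Since a = 5 > μ = 0.66667, the bound 2/15 is < 1 and informative.)

P[X ≥ 5] ≤ 2/15 ≈ 0.13333.


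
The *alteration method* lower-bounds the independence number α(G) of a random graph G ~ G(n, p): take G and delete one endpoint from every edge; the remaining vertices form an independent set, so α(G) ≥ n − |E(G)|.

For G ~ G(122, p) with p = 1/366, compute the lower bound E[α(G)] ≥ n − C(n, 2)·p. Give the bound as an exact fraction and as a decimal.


E[|E(G)|] = C(122, 2)·p = 7381 · (1/366) = 121/6.
E[α(G)] ≥ n − E[|E(G)|] = 122 − 121/6 = 611/6.
Numerically: ≈ 101.83333.
(This is only a lower bound; the true E[α(G)] may be larger.)

E[α(G)] ≥ 611/6 ≈ 101.83333.


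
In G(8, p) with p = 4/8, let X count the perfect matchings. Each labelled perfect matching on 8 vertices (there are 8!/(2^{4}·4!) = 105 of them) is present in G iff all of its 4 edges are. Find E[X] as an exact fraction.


K_8 has 8!/(2^{4}·4!) = 105 labelled perfect matchings.
For each such perfect matching H, let X_H = 1 if all 4 edges of H are present in G. Then P[X_H = 1] = p^{4} = (1/2)^{4} = 1/16.
Summing the indicators: E[X] = Σ_H E[X_H] = 105 · p^{4} = 105 · 1/16 = 105/16.
Numerically: E[X] ≈ 6.56.

E[X] = 105 · (1/2)^{4} = 105/16 ≈ 6.56.


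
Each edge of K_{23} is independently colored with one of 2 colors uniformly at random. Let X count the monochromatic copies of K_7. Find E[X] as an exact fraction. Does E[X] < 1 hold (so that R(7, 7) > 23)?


E[X] = C(23, 7) · 2^{1 − 21} = 245157 · 2^{−20} = 245157/1048576.
As a reduced fraction: E[X] = 245157/1048576 ≈ 0.234.
Is E[X] < 1? YES.
Since E[X] < 1, there exists a 2-coloring of K_{23} with no monochromatic K_7; hence R(7, 7) > 23.

E[X] = 245157/1048576 ≈ 0.234; E[X] < 1, so R(7, 7) > 23.


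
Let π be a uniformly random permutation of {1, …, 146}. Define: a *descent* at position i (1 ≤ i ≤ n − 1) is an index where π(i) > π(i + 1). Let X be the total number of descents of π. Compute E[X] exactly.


Write X = Σ X_I over i = 1, …, 145, with X_I the indicator of one descent.
There are 145 indicators.
For each fixed i, the pair (π(i), π(i+1)) is a uniformly random ordered pair of distinct values from {1, …, 146}; by symmetry P[π(i) > π(i+1)] = 1/2.
By linearity: E[X] = 145 · (1/2) = (146 − 1) · (1/2) = 145/2 ≈ 72.500.

E[X] = 145/2 = 72.500.


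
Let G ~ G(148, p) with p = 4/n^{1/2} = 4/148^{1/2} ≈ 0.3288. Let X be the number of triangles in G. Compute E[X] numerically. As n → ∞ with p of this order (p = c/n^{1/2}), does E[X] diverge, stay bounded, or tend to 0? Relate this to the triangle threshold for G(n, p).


Number of potential triangles: C(148, 3) = 529396.
Each occurs with probability p³ ≈ (0.3288)³ ≈ 3.5545727e-02.
By linearity: E[X] = C(148, 3)·p³ ≈ 529396 · 3.5545727e-02 ≈ 18817.76568.
Since α = 1/2 < 1, p = c/n^{1/2} ≫ 1/n is above the triangle threshold p ~ 1/n. Asymptotically E[X] ~ (c³/6)·n^{3(1−α)} = (4³/6)·n^{1.5} → ∞; triangles are abundant w.h.p.

E[X] ≈ 18817.76568; in regime p = Θ(1/n^{1/2}) E[X] diverges (above the triangle threshold p ~ 1/n).


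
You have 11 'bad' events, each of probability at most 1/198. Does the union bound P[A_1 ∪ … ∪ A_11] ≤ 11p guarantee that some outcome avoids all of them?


Union bound: P[∪_{i=1}^{11} A_i] ≤ Σ_i P[A_i] ≤ 11·p = 11·(1/198) = 1/18.
Numerically: 1/18 ≈ 0.05556.
Is 1/18 < 1? YES.
Since P[∪ A_i] ≤ 1/18 < 1, the complement has P[∩ A_i^c] ≥ 1 − 1/18 = 17/18 > 0, so some outcome avoids every A_i.

11·p = 1/18 ≈ 0.05556; existence CERTIFIED by the union bound.


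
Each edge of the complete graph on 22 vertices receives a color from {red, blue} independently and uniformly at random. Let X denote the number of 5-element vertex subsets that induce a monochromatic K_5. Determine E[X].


Let X = Σ_S X_S over the C(22, 5) = 26334 subsets S of size 5, where X_S = 1 if the K_5 on S is monochromatic.
For a fixed S, the K_5 on S has C(5, 2) = 10 edges. P[all 10 edges red] = (1/2)^10, and likewise for blue, so P[monochromatic] = 2·(1/2)^10 = 2^{1 − 10} = 1/512.
By linearity of expectation: E[X] = C(22, 5) · 2^{1 − 10} = 26334 · 1/512 = 13167/256.
Numerically: E[X] ≈ 51.434.

E[X] = C(22,5)·2^(1−C(5,2)) = 13167/256 ≈ 51.434.


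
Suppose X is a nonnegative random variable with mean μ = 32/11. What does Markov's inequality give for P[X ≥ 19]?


μ = E[X] = 32/11, a = 19.
Markov: P[X ≥ 19] ≤ μ/a = (32/11)/19 = 32/209.
Numerically: ≈ 0.15311.
(Since a = 19 > μ = 2.90909, the bound 32/209 is < 1 and informative.)

P[X ≥ 19] ≤ 32/209 ≈ 0.15311.


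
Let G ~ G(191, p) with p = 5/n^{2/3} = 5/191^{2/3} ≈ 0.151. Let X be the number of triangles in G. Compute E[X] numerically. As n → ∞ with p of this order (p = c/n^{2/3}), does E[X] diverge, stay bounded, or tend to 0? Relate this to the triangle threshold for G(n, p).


Number of potential triangles: C(191, 3) = 1143135.
Each occurs with probability p³ ≈ (0.151)³ ≈ 3.42644e-03.
By linearity: E[X] = C(191, 3)·p³ ≈ 1143135 · 3.42644e-03 ≈ 3916.885.
Since α = 2/3 < 1, p = c/n^{2/3} ≫ 1/n is above the triangle threshold p ~ 1/n. Asymptotically E[X] ~ (c³/6)·n^{3(1−α)} = (5³/6)·n^{1} → ∞; triangles are abundant w.h.p.

E[X] ≈ 3916.885; in regime p = Θ(1/n^{2/3}) E[X] diverges (above the triangle threshold p ~ 1/n).


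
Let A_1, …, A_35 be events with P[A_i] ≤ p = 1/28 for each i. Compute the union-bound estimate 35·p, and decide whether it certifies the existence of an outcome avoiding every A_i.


Union bound: P[∪_{i=1}^{35} A_i] ≤ Σ_i P[A_i] ≤ 35·p = 35·(1/28) = 5/4.
Numerically: 5/4 ≈ 1.250000.
Is 5/4 < 1? NO.
Since the bound 5/4 is ≥ 1, the union bound is uninformative here; it does NOT by itself certify existence.

35·p = 5/4 ≈ 1.250000; existence NOT certified by the union bound.


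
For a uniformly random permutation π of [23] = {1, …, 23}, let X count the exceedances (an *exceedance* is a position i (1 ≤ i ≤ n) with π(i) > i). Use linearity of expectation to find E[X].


Write X = Σ_{i=1}^{23} X_i, where X_i = 1_{π(i) > i}.
For each fixed i, π(i) is uniform over {1, …, 23} (marginal of a uniform permutation), so P[π(i) > i] = (n − i)/n. Summing: Σ_{i=1}^{23} (n − i)/n = (0 + 1 + … + 22)/23 = 23(23 − 1)/(2·23) = (23 − 1)/2.
Hence E[X] = Σ_{i=1}^{23} (23 − i)/23 = 11 ≈ 11.0000.

E[X] = 11 = 11.0000.


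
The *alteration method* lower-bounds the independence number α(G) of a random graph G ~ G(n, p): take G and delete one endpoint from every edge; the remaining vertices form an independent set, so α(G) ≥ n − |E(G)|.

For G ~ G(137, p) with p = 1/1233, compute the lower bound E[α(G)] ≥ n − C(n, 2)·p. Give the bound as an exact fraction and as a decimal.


E[|E(G)|] = C(137, 2)·p = 9316 · (1/1233) = 68/9.
E[α(G)] ≥ n − E[|E(G)|] = 137 − 68/9 = 1165/9.
Numerically: ≈ 129.444.
(This is only a lower bound; the true E[α(G)] may be larger.)

E[α(G)] ≥ 1165/9 ≈ 129.444.


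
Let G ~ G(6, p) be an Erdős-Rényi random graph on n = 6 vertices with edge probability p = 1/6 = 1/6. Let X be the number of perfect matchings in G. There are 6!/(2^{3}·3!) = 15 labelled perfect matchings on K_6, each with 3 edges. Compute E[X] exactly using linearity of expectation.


K_6 has 6!/(2^{3}·3!) = 15 labelled perfect matchings.
For each such perfect matching H, let X_H = 1 if all 3 edges of H are present in G. Then P[X_H = 1] = p^{3} = (1/6)^{3} = 1/216.
By linearity: E[X] = Σ_H E[X_H] = 15 · p^{3} = 15 · 1/216 = 5/72.
Numerically: E[X] ≈ 0.06944.

E[X] = 15 · (1/6)^{3} = 5/72 ≈ 0.06944.


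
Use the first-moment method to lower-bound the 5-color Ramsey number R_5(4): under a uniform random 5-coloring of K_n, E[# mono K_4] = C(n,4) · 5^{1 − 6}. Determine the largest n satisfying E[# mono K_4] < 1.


We need C(n, 4) · 5^{1 − 6} < 1, i.e. C(n, 4) < 5^{6 − 1} = 3125.
Check values of n near the boundary:
  n = 12: C(12, 4) = 495; 495 < 3125? YES
  n = 13: C(13, 4) = 715; 715 < 3125? YES
  n = 14: C(14, 4) = 1001; 1001 < 3125? YES
  n = 15: C(15, 4) = 1365; 1365 < 3125? YES
  n = 16: C(16, 4) = 1820; 1820 < 3125? YES
  n = 17: C(17, 4) = 2380; 2380 < 3125? YES
  n = 18: C(18, 4) = 3060; 3060 < 3125? YES
  n = 19: C(19, 4) = 3876; 3876 < 3125? NO
  n = 20: C(20, 4) = 4845; 4845 < 3125? NO
The largest n with C(n, 4) < 3125 is n = 18 (where E[X] = 612/625 ≈ 0.9792000). Hence R_5(4) > 18, i.e. R_5(4) ≥ 19.

Largest n = 18; hence R_5(4) > 18.


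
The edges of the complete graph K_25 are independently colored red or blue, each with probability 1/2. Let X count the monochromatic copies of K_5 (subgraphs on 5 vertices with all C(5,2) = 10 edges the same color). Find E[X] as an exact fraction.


Let X = Σ_S X_S over the C(25, 5) = 53130 subsets S of size 5, where X_S = 1 if the K_5 on S is monochromatic.
For a fixed S, the K_5 on S has C(5, 2) = 10 edges. P[all 10 edges red] = (1/2)^10, and likewise for blue, so P[monochromatic] = 2·(1/2)^10 = 2^{1 − 10} = 1/512.
By linearity of expectation: E[X] = C(25, 5) · 2^{1 − 10} = 53130 · 1/512 = 26565/256.
Numerically: E[X] ≈ 103.76953.

E[X] = C(25,5)·2^(1−C(5,2)) = 26565/256 ≈ 103.76953.


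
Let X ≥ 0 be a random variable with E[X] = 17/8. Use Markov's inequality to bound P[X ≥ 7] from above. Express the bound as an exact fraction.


μ = E[X] = 17/8, a = 7.
Markov: P[X ≥ 7] ≤ μ/a = (17/8)/7 = 17/56.
Numerically: ≈ 0.30357.
(Since a = 7 > μ = 2.12500, the bound 17/56 is < 1 and informative.)

P[X ≥ 7] ≤ 17/56 ≈ 0.30357.


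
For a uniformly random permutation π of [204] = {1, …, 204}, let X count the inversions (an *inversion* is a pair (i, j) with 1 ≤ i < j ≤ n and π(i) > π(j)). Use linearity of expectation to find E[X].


Write X = Σ X_I over the C(204, 2) = 20706 pairs i < j, with X_I the indicator of one inversion.
There are 20706 indicators.
For each fixed pair i < j, the values π(i) and π(j) are two distinct elements of {1, …, 204} in uniformly random order; by symmetry P[π(i) > π(j)] = 1/2.
By linearity: E[X] = 20706 · (1/2) = C(204, 2) · (1/2) = 20706/2 = 10353 ≈ 10353.000000.

E[X] = 10353 = 10353.000000.


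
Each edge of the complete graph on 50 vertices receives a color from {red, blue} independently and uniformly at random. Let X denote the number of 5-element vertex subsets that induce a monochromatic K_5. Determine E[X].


Let X = Σ_S X_S over the C(50, 5) = 2118760 subsets S of size 5, where X_S = 1 if the K_5 on S is monochromatic.
For a fixed S, the K_5 on S has C(5, 2) = 10 edges. P[all 10 edges red] = (1/2)^10, and likewise for blue, so P[monochromatic] = 2·(1/2)^10 = 2^{1 − 10} = 1/512.
Summing: E[X] = C(50, 5) · 2^{1 − 10} = 2118760 · 1/512 = 264845/64.
Numerically: E[X] ≈ 4138.20312.

E[X] = C(50,5)·2^(1−C(5,2)) = 264845/64 ≈ 4138.20312.


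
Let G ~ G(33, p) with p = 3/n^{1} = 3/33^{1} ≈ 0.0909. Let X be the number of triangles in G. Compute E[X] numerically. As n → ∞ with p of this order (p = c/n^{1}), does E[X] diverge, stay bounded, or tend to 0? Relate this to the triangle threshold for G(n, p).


Number of potential triangles: C(33, 3) = 5456.
Each occurs with probability p³ ≈ (0.0909)³ ≈ 7.51315e-04.
By linearity: E[X] = C(33, 3)·p³ ≈ 5456 · 7.51315e-04 ≈ 4.099.
Here α = 1, so p = 3/n is exactly at the triangle threshold p ~ 1/n. Asymptotically E[X] → c³/6 = 3³/6 = 9/2 ≈ 4.500, a bounded constant. In this regime the triangle count is asymptotically Poisson(c³/6).

E[X] ≈ 4.099; in regime p = Θ(1/n^{1}) E[X] stays bounded (at the triangle threshold p ~ 1/n).


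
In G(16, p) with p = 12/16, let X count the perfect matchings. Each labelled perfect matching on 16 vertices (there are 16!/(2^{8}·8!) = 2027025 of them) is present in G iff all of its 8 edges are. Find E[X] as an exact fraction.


K_16 has 16!/(2^{8}·8!) = 2027025 labelled perfect matchings.
For each such perfect matching H, let X_H = 1 if all 8 edges of H are present in G. Then P[X_H = 1] = p^{8} = (3/4)^{8} = 6561/65536.
By linearity of expectation: E[X] = Σ_H E[X_H] = 2027025 · p^{8} = 2027025 · 6561/65536 = 13299311025/65536.
Numerically: E[X] ≈ 2.029e+05.

E[X] = 2027025 · (3/4)^{8} = 13299311025/65536 ≈ 2.029e+05.


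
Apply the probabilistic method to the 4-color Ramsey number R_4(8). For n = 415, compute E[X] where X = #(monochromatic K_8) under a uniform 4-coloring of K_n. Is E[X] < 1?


E[X] = C(415, 8) · 4^{1 − 28} = 20388455694719685 · 4^{−27} = 20388455694719685/18014398509481984.
As a reduced fraction: E[X] = 20388455694719685/18014398509481984 ≈ 1.132.
Is E[X] < 1? NO.
Since E[X] ≥ 1, the first-moment bound is inconclusive at n = 415; it does NOT by itself certify R_4(8) > 415.

E[X] = 20388455694719685/18014398509481984 ≈ 1.132; E[X] ≥ 1; first-moment method inconclusive here.
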